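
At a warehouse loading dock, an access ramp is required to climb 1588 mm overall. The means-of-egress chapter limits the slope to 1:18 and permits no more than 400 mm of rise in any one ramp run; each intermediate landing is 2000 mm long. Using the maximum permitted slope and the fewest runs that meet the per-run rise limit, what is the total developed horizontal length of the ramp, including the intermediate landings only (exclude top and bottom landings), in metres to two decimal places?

1588 / 400 = 3.970 → round up to 4 ramp runs. That means 3 intermediate landings.
Ramp run (horizontal) at 1:18: 1588 × 18 = 28584 mm.
Intermediate landings: 3 × 2000 = 6000 mm.
Total developed length = 28584 + 6000 = 34584 mm.
= 34.58 m.

34.58 m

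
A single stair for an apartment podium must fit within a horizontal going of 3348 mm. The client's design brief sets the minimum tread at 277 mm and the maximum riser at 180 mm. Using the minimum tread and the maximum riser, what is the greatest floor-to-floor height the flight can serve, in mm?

3348 / 277 = 12.09, so 12 treads fit.
Risers = treads + 1 = 13.
Maximum height = 13 × 180 = 2340 mm.

2340 mm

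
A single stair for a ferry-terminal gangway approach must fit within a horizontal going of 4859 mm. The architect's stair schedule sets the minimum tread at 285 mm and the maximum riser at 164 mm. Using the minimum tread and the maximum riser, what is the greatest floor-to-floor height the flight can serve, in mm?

2952 mm

Treads that fit: ⌊4859 / 285⌋ = 17.
Risers = treads + 1 = 18.
Maximum height = 18 × 164 = 2952 mm.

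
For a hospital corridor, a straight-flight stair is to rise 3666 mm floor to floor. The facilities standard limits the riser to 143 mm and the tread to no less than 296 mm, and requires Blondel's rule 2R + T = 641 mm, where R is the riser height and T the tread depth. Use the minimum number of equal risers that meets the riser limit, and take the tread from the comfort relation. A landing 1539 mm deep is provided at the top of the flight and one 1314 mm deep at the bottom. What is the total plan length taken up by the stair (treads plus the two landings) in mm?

11828 mm

3666 / 143 = 25.636 → round up to 26 risers.
Riser R = 3666 / 26 = 141 mm, within the 143 mm limit.
Tread T = 641 − 2 × 141 = 359 mm (≥ 296 mm).
Treads = 26 − 1 = 25; going = 25 × 359 = 8975 mm.
Add landings: 8975 + 1539 + 1314 = 11828 mm.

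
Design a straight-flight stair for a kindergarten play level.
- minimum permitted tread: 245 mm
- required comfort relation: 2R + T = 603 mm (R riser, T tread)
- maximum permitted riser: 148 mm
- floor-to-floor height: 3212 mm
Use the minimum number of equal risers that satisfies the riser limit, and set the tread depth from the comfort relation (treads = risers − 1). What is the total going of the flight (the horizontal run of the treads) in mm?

6531 mm

3212 / 148 = 21.703 → round up to 22 risers.
R = 3212 ÷ 22 = 146 mm.
T = 603 − 2·146 = 311 mm, which satisfies the 245 mm minimum.
Going = (22 − 1) × 311 = 6531 mm.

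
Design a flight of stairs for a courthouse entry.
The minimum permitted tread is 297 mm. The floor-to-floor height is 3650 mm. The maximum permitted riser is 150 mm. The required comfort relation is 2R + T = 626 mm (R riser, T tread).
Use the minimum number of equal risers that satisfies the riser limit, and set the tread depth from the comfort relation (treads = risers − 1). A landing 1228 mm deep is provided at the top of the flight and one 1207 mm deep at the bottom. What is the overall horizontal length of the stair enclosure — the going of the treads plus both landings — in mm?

⌈3650/150⌉ = 25 risers.
Each riser is 3650/25 = 146 mm (≤ 150 mm).
From 2R + T = 626: T = 626 − 292 = 334 mm.
Going = (25 − 1) × 334 = 8016 mm.
Enclosure = 8016 + 1228 + 1207 = 10451 mm.

10451 mm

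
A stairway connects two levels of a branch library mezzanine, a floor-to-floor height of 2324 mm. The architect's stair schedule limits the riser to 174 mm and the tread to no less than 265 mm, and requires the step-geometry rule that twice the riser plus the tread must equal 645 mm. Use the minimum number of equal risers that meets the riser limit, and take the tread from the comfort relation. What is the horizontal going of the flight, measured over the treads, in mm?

4069 mm

⌈2324/174⌉ = 14 risers.
R = 2324 ÷ 14 = 166 mm.
Tread T = 645 − 2 × 166 = 313 mm (≥ 265 mm).
Going = (14 − 1) × 313 = 4069 mm.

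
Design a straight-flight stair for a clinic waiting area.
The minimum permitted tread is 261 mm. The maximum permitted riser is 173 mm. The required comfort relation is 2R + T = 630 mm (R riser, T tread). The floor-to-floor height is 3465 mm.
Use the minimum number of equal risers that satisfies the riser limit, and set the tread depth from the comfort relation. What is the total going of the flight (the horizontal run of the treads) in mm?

At most 173 each: 3465/173 = 20.03, giving 21 risers.
R = 3465 ÷ 21 = 165 mm.
Tread T = 630 − 2 × 165 = 300 mm (≥ 261 mm).
Going = (21 − 1) × 300 = 6000 mm.

6000 mm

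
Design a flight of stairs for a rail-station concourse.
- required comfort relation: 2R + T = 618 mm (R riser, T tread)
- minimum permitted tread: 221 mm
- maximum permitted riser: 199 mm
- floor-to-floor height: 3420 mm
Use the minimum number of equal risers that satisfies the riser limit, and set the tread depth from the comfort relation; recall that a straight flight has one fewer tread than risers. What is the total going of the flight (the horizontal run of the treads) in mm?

3420 / 199 = 17.19, so 18 risers are needed.
R = 3420 ÷ 18 = 190 mm.
T = 618 − 2·190 = 238 mm, which satisfies the 221 mm minimum.
18 risers give 17 treads; going = 17 × 238 = 4046 mm.

4046 mm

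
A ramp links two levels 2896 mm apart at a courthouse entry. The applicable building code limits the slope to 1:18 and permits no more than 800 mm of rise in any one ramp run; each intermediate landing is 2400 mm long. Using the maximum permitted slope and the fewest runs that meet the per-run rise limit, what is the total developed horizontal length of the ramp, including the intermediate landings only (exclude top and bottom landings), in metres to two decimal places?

59.33 m

⌈2896/800⌉ = 4 ramp runs. That means 3 intermediate landings.
Horizontal run for 2896 mm of rise at 1:18 is 2896 × 18 = 52128 mm.
Intermediate landings: 3 × 2400 = 7200 mm.
Total developed length = 52128 + 7200 = 59328 mm.
= 59.33 m.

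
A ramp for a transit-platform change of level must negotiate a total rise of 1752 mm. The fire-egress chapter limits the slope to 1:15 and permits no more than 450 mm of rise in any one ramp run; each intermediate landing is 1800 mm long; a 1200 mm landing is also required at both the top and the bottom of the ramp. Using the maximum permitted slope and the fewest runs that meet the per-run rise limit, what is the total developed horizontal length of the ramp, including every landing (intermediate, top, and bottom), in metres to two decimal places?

34.08 m

⌈1752/450⌉ = 4 ramp runs. That means 3 intermediate landings.
Ramp run (horizontal) at 1:15: 1752 × 15 = 26280 mm.
3 intermediate landings contribute 3 × 1800 = 5400 mm.
Top and bottom landings: 2 × 1200 = 2400 mm.
Total = 26280 + 5400 + 2400 = 34080 mm.
= 34.08 m.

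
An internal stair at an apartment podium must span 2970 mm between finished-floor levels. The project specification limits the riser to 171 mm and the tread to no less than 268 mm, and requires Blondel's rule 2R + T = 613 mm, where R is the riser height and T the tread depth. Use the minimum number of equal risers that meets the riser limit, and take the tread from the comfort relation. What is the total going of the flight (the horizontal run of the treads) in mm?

4811 mm

2970 / 171 = 17.37, so 18 risers are needed.
Each riser is 2970/18 = 165 mm (≤ 171 mm).
T = 613 − 2·165 = 283 mm, which satisfies the 268 mm minimum.
Going = (18 − 1) × 283 = 4811 mm.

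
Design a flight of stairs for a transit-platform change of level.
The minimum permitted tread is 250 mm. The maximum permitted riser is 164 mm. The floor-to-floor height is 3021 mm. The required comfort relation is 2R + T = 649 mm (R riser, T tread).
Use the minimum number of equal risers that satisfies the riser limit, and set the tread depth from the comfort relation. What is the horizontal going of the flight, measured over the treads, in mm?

3021 / 164 = 18.421 → round up to 19 risers.
Each riser is 3021/19 = 159 mm (≤ 164 mm).
From 2R + T = 649: T = 649 − 318 = 331 mm.
Going = (19 − 1) × 331 = 5958 mm.

5958 mm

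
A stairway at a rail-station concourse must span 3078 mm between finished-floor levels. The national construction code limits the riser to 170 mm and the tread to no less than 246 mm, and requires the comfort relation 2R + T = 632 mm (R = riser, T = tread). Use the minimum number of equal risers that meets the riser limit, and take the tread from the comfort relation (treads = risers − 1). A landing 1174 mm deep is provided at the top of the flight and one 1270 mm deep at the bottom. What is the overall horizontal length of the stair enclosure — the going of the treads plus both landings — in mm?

⌈3078/170⌉ = 19 risers.
Each riser is 3078/19 = 162 mm (≤ 170 mm).
Tread T = 632 − 2 × 162 = 308 mm (≥ 246 mm).
19 risers give 18 treads; going = 18 × 308 = 5544 mm.
Enclosure = 5544 + 1174 + 1270 = 7988 mm.

7988 mm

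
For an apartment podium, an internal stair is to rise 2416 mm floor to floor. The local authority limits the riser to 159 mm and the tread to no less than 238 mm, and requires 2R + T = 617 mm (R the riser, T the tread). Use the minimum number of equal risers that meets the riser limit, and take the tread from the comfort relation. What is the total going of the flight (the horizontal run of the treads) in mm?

4725 mm

At most 159 each: 2416/159 = 15.19, giving 16 risers.
Riser R = 2416 / 16 = 151 mm, within the 159 mm limit.
Tread T = 617 − 2 × 151 = 315 mm (≥ 238 mm).
Going = (16 − 1) × 315 = 4725 mm.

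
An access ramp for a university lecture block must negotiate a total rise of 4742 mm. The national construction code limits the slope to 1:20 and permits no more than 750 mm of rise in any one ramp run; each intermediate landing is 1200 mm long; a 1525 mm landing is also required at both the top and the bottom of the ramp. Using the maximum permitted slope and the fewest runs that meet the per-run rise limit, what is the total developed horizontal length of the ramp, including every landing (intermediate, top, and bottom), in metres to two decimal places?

105.09 m

⌈4742/750⌉ = 7 ramp runs. That means 6 intermediate landings.
Ramp run (horizontal) at 1:20: 4742 × 20 = 94840 mm.
Intermediate landings: 6 × 1200 = 7200 mm.
Top and bottom landings: 2 × 1525 = 3050 mm.
Total = 94840 + 7200 + 3050 = 105090 mm.
= 105.09 m.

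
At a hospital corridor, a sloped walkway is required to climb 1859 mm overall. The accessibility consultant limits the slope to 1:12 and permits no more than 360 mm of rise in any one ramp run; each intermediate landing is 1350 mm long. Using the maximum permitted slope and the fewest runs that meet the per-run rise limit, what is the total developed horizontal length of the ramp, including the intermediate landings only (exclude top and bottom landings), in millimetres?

1859 / 360 = 5.16, so 6 ramp runs are needed. That means 5 intermediate landings.
Horizontal run for 1859 mm of rise at 1:12 is 1859 × 12 = 22308 mm.
5 intermediate landings contribute 5 × 1350 = 6750 mm.
Developed length = 22308 + 6750 = 29058 mm.

29058 mm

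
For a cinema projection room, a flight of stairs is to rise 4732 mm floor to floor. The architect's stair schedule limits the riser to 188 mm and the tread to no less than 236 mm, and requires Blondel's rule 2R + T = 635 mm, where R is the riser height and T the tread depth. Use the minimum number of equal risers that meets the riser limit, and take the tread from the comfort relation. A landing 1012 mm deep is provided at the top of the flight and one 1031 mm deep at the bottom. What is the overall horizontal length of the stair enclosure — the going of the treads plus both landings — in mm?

4732 / 188 = 25.170 → round up to 26 risers.
R = 4732 ÷ 26 = 182 mm.
From 2R + T = 635: T = 635 − 364 = 271 mm.
26 risers give 25 treads; going = 25 × 271 = 6775 mm.
Enclosure = 6775 + 1012 + 1031 = 8818 mm.

8818 mm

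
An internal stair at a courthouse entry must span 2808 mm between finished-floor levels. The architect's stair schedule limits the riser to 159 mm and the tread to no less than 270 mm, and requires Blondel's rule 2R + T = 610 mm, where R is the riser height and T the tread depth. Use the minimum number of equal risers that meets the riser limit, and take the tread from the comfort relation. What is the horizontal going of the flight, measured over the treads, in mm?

5066 mm

2808 / 159 = 17.660 → round up to 18 risers.
Each riser is 2808/18 = 156 mm (≤ 159 mm).
Tread T = 610 − 2 × 156 = 298 mm (≥ 270 mm).
Treads = 18 − 1 = 17; going = 17 × 298 = 5066 mm.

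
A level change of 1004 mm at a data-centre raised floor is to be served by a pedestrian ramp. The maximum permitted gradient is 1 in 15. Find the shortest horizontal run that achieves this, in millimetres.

At 1:15 the run is 15 × 1004 = 15060 mm.

15060 mm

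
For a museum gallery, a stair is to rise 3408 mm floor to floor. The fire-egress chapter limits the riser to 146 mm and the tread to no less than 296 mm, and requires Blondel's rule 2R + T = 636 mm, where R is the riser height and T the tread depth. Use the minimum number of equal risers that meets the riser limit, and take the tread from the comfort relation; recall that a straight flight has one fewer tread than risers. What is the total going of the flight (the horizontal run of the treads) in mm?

3408 / 146 = 23.342 → round up to 24 risers.
Riser R = 3408 / 24 = 142 mm, within the 146 mm limit.
From 2R + T = 636: T = 636 − 284 = 352 mm.
Going = (24 − 1) × 352 = 8096 mm.

8096 mm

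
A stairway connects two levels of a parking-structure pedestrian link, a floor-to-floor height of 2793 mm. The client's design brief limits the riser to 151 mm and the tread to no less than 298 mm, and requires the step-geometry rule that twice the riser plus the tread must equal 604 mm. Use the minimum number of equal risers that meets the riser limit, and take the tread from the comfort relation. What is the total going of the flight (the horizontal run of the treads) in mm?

5580 mm

⌈2793/151⌉ = 19 risers.
Riser R = 2793 / 19 = 147 mm, within the 151 mm limit.
Tread T = 604 − 2 × 147 = 310 mm (≥ 298 mm).
19 risers give 18 treads; going = 18 × 310 = 5580 mm.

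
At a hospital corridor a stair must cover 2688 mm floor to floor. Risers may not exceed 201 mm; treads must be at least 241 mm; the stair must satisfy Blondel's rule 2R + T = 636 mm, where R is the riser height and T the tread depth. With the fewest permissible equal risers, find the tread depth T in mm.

252 mm

⌈2688/201⌉ = 14 risers.
Riser R = 2688 / 14 = 192 mm, within the 201 mm limit.
Tread T = 636 − 2 × 192 = 252 mm (≥ 241 mm).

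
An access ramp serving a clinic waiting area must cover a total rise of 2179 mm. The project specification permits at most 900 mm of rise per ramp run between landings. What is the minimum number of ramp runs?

2179 / 900 = 2.42, so 3 ramp runs are needed.

3 runs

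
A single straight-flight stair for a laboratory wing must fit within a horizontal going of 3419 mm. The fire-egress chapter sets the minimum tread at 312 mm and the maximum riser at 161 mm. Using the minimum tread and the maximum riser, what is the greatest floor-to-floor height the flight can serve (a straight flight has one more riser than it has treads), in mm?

3419 / 312 = 10.96, so 10 treads fit.
Risers = treads + 1 = 11.
Maximum height = 11 × 161 = 1771 mm.

1771 mm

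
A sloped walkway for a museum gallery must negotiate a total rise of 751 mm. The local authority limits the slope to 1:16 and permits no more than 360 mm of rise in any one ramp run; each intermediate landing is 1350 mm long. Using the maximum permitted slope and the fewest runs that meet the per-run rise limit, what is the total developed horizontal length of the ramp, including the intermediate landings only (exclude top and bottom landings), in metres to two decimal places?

14.72 m

751 / 360 = 2.09, so 3 ramp runs are needed. That means 2 intermediate landings.
Ramp run (horizontal) at 1:16: 751 × 16 = 12016 mm.
2 intermediate landings contribute 2 × 1350 = 2700 mm.
Total developed length = 12016 + 2700 = 14716 mm.
= 14.72 m.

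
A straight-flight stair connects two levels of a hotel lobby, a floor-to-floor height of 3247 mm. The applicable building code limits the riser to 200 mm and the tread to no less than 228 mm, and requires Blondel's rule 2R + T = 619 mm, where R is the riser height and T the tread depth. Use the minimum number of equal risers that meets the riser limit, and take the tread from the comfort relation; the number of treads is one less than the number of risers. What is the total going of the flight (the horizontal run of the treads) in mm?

3792 mm

3247 / 200 = 16.23, so 17 risers are needed.
Each riser is 3247/17 = 191 mm (≤ 200 mm).
T = 619 − 2·191 = 237 mm, which satisfies the 228 mm minimum.
Treads = 17 − 1 = 16; going = 16 × 237 = 3792 mm.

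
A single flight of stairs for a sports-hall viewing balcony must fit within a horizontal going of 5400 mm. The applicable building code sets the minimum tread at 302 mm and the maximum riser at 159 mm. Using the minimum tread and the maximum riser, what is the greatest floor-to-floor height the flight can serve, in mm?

5400 / 302 = 17.88, so 17 treads fit.
Risers = treads + 1 = 18.
Maximum height = 18 × 159 = 2862 mm.

2862 mm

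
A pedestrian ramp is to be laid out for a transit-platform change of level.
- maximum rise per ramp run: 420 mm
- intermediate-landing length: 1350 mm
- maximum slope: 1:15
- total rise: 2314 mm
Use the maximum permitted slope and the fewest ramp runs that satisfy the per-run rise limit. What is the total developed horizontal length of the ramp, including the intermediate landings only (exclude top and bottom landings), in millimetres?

At most 420 each: 2314/420 = 5.51, giving 6 ramp runs. That means 5 intermediate landings.
Horizontal run for 2314 mm of rise at 1:15 is 2314 × 15 = 34710 mm.
5 intermediate landings contribute 5 × 1350 = 6750 mm.
Developed length = 34710 + 6750 = 41460 mm.

41460 mm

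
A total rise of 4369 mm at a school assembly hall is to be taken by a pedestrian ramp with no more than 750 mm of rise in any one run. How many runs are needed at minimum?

4369 / 750 = 5.825 → round up to 6 ramp runs.

6 runs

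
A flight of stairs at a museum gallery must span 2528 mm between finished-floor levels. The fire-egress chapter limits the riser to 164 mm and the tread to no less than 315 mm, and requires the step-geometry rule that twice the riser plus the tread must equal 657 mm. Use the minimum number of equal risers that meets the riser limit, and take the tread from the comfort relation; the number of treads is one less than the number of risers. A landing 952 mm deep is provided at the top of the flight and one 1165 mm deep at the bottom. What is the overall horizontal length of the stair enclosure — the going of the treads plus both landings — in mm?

At most 164 each: 2528/164 = 15.41, giving 16 risers.
Each riser is 2528/16 = 158 mm (≤ 164 mm).
Tread T = 657 − 2 × 158 = 341 mm (≥ 315 mm).
16 risers give 15 treads; going = 15 × 341 = 5115 mm.
Add landings: 5115 + 952 + 1165 = 7232 mm.

7232 mm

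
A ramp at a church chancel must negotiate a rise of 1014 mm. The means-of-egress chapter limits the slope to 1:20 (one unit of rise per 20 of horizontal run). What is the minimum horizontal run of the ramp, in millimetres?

At 1:20 the run is 20 × 1014 = 20280 mm.

20280 mm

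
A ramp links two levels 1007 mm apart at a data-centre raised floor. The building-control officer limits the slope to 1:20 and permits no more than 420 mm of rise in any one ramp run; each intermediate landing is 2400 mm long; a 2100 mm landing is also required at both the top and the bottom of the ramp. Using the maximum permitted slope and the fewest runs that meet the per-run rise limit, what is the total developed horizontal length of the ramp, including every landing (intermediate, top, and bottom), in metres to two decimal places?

29.14 m

At most 420 each: 1007/420 = 2.40, giving 3 ramp runs. That means 2 intermediate landings.
Horizontal run for 1007 mm of rise at 1:20 is 1007 × 20 = 20140 mm.
2 intermediate landings contribute 2 × 2400 = 4800 mm.
Top and bottom landings: 2 × 2100 = 4200 mm.
Total = 20140 + 4800 + 4200 = 29140 mm.
= 29.14 m.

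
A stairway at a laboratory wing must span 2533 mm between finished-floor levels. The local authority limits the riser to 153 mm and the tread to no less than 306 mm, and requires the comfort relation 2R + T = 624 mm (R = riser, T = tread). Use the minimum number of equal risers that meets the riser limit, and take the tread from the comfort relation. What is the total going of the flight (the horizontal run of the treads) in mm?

5216 mm

2533 / 153 = 16.56, so 17 risers are needed.
Riser R = 2533 / 17 = 149 mm, within the 153 mm limit.
From 2R + T = 624: T = 624 − 298 = 326 mm.
Treads = 17 − 1 = 16; going = 16 × 326 = 5216 mm.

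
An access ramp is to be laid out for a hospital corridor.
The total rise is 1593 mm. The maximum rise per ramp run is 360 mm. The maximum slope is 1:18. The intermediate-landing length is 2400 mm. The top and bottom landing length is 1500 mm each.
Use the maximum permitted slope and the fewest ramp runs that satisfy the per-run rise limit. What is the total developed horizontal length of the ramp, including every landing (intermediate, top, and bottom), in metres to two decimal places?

1593 / 360 = 4.425 → round up to 5 ramp runs. That means 4 intermediate landings.
Horizontal run for 1593 mm of rise at 1:18 is 1593 × 18 = 28674 mm.
Intermediate landings: 4 × 2400 = 9600 mm.
Top and bottom landings: 2 × 1500 = 3000 mm.
Total = 28674 + 9600 + 3000 = 41274 mm.
= 41.27 m.

41.27 m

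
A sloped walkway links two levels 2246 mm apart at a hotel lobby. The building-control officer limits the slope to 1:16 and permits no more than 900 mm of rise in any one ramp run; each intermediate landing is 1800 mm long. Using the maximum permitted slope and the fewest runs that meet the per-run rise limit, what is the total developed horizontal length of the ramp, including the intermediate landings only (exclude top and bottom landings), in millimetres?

39536 mm

2246 / 900 = 2.496 → round up to 3 ramp runs. That means 2 intermediate landings.
Ramp run (horizontal) at 1:16: 2246 × 16 = 35936 mm.
2 intermediate landings contribute 2 × 1800 = 3600 mm.
Total developed length = 35936 + 3600 = 39536 mm.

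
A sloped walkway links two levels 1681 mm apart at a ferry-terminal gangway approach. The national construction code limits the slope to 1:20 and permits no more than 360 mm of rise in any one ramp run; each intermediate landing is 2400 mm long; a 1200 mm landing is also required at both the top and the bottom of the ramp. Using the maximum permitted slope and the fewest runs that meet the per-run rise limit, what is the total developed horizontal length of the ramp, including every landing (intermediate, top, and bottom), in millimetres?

⌈1681/360⌉ = 5 ramp runs. That means 4 intermediate landings.
Ramp run (horizontal) at 1:20: 1681 × 20 = 33620 mm.
4 intermediate landings contribute 4 × 2400 = 9600 mm.
Top and bottom landings: 2 × 1200 = 2400 mm.
Total = 33620 + 9600 + 2400 = 45620 mm.

45620 mm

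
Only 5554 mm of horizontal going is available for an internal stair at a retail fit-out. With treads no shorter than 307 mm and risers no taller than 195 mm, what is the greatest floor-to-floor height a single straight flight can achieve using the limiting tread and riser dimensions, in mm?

3705 mm

Treads that fit: ⌊5554 / 307⌋ = 18.
Risers = treads + 1 = 19.
Maximum height = 19 × 195 = 3705 mm.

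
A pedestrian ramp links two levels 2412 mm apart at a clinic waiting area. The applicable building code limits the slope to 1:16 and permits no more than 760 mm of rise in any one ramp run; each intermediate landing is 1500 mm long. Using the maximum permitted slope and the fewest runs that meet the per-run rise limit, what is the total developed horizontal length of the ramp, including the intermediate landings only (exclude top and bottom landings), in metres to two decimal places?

43.09 m

2412 / 760 = 3.17, so 4 ramp runs are needed. That means 3 intermediate landings.
Ramp run (horizontal) at 1:16: 2412 × 16 = 38592 mm.
Intermediate landings: 3 × 1500 = 4500 mm.
Total developed length = 38592 + 4500 = 43092 mm.
= 43.09 m.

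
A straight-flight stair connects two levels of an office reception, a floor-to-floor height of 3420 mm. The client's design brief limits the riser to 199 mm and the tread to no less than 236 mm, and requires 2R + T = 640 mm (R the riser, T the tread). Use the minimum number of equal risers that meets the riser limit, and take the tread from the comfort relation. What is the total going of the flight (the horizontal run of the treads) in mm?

4420 mm

3420 / 199 = 17.186 → round up to 18 risers.
R = 3420 ÷ 18 = 190 mm.
T = 640 − 2·190 = 260 mm, which satisfies the 236 mm minimum.
18 risers give 17 treads; going = 17 × 260 = 4420 mm.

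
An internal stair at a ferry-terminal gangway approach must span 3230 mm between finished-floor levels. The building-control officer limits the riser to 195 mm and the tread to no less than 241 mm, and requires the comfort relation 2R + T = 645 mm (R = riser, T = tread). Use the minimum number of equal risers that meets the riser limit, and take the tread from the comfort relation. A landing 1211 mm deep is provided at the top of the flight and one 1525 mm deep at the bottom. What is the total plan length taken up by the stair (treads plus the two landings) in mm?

6976 mm

3230 / 195 = 16.56, so 17 risers are needed.
Riser R = 3230 / 17 = 190 mm, within the 195 mm limit.
From 2R + T = 645: T = 645 − 380 = 265 mm.
17 risers give 16 treads; going = 16 × 265 = 4240 mm.
Enclosure = 4240 + 1211 + 1525 = 6976 mm.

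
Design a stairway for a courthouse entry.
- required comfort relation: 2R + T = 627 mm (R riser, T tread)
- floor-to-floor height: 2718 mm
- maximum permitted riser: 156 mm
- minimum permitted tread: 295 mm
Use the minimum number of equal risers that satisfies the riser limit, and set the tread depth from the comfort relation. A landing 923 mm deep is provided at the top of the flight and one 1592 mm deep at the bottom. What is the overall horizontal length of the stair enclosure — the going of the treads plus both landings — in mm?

2718 / 156 = 17.423 → round up to 18 risers.
Each riser is 2718/18 = 151 mm (≤ 156 mm).
Tread T = 627 − 2 × 151 = 325 mm (≥ 295 mm).
18 risers give 17 treads; going = 17 × 325 = 5525 mm.
Add landings: 5525 + 923 + 1592 = 8040 mm.

8040 mm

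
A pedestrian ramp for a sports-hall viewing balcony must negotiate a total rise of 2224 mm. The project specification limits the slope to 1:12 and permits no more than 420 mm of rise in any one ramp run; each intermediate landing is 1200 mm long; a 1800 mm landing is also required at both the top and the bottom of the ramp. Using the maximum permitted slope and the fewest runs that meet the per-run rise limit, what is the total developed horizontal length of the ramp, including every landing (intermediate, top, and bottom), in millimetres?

36288 mm

2224 / 420 = 5.295 → round up to 6 ramp runs. That means 5 intermediate landings.
Ramp run (horizontal) at 1:12: 2224 × 12 = 26688 mm.
5 intermediate landings contribute 5 × 1200 = 6000 mm.
Top and bottom landings: 2 × 1800 = 3600 mm.
Total = 26688 + 6000 + 3600 = 36288 mm.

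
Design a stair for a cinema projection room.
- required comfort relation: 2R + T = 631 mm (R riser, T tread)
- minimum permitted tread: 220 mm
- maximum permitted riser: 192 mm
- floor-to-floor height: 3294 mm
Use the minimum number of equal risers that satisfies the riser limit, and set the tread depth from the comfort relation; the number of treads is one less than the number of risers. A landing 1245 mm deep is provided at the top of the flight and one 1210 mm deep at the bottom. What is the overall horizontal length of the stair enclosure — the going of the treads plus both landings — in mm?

At most 192 each: 3294/192 = 17.16, giving 18 risers.
Each riser is 3294/18 = 183 mm (≤ 192 mm).
From 2R + T = 631: T = 631 − 366 = 265 mm.
Treads = 18 − 1 = 17; going = 17 × 265 = 4505 mm.
Enclosure = 4505 + 1245 + 1210 = 6960 mm.

6960 mm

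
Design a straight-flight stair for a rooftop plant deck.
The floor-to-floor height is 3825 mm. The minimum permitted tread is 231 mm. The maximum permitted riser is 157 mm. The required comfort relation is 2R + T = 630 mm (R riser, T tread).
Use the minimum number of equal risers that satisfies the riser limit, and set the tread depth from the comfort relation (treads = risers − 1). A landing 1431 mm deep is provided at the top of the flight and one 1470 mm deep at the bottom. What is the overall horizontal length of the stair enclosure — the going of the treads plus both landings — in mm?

3825 / 157 = 24.363 → round up to 25 risers.
Each riser is 3825/25 = 153 mm (≤ 157 mm).
Tread T = 630 − 2 × 153 = 324 mm (≥ 231 mm).
Treads = 25 − 1 = 24; going = 24 × 324 = 7776 mm.
Add landings: 7776 + 1431 + 1470 = 10677 mm.

10677 mm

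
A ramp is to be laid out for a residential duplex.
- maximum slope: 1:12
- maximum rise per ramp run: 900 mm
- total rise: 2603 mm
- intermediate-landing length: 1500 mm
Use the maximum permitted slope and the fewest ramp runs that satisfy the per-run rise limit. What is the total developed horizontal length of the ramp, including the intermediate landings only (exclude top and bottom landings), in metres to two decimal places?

34.24 m

2603 / 900 = 2.892 → round up to 3 ramp runs. That means 2 intermediate landings.
Horizontal run for 2603 mm of rise at 1:12 is 2603 × 12 = 31236 mm.
Intermediate landings: 2 × 1500 = 3000 mm.
Total developed length = 31236 + 3000 = 34236 mm.
= 34.24 m.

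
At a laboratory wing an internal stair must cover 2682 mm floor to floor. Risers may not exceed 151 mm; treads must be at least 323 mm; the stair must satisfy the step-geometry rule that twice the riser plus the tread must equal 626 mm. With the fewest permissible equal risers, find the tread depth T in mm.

⌈2682/151⌉ = 18 risers.
Riser R = 2682 / 18 = 149 mm, within the 151 mm limit.
T = 626 − 2·149 = 328 mm, which satisfies the 323 mm minimum.

328 mm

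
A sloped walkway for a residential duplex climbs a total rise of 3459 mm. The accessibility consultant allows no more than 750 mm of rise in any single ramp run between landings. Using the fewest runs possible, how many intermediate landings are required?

3459 / 750 = 4.61, so 5 ramp runs are needed.
5 runs are separated by 4 intermediate landings.

4 intermediate landings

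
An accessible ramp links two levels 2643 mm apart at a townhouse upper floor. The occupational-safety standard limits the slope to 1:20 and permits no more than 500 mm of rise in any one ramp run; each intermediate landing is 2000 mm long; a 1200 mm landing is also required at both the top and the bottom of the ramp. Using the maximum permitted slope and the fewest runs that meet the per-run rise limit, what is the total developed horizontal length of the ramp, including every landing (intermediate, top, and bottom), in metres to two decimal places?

2643 / 500 = 5.286 → round up to 6 ramp runs. That means 5 intermediate landings.
Ramp run (horizontal) at 1:20: 2643 × 20 = 52860 mm.
Intermediate landings: 5 × 2000 = 10000 mm.
Top and bottom landings: 2 × 1200 = 2400 mm.
Total = 52860 + 10000 + 2400 = 65260 mm.
= 65.26 m.

65.26 m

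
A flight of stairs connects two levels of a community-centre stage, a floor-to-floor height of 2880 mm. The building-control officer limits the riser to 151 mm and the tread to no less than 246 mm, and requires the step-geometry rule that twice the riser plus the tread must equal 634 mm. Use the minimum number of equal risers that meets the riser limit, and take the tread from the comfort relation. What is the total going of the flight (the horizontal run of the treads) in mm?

6574 mm

At most 151 each: 2880/151 = 19.07, giving 20 risers.
Riser R = 2880 / 20 = 144 mm, within the 151 mm limit.
T = 634 − 2·144 = 346 mm, which satisfies the 246 mm minimum.
20 risers give 19 treads; going = 19 × 346 = 6574 mm.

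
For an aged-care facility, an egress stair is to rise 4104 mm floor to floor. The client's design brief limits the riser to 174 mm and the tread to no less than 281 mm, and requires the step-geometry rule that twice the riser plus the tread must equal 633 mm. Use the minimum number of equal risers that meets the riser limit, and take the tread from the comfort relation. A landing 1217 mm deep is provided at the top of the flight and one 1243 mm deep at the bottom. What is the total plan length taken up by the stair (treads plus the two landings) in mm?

At most 174 each: 4104/174 = 23.59, giving 24 risers.
R = 4104 ÷ 24 = 171 mm.
T = 633 − 2·171 = 291 mm, which satisfies the 281 mm minimum.
Treads = 24 − 1 = 23; going = 23 × 291 = 6693 mm.
Enclosure = 6693 + 1217 + 1243 = 9153 mm.

9153 mm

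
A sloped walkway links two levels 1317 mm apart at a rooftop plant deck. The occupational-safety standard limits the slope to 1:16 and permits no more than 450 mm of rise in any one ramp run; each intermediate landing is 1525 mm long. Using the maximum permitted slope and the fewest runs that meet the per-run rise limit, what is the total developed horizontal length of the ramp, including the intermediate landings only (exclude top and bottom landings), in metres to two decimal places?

1317 / 450 = 2.93, so 3 ramp runs are needed. That means 2 intermediate landings.
Horizontal run for 1317 mm of rise at 1:16 is 1317 × 16 = 21072 mm.
2 intermediate landings contribute 2 × 1525 = 3050 mm.
Developed length = 21072 + 3050 = 24122 mm.
= 24.12 m.

24.12 m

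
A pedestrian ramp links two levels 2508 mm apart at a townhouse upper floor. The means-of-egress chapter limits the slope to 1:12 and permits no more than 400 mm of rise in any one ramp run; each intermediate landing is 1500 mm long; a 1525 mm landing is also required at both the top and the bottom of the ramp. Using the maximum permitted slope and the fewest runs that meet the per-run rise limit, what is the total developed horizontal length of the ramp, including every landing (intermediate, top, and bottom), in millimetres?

42146 mm

⌈2508/400⌉ = 7 ramp runs. That means 6 intermediate landings.
Ramp run (horizontal) at 1:12: 2508 × 12 = 30096 mm.
6 intermediate landings contribute 6 × 1500 = 9000 mm.
Top and bottom landings: 2 × 1525 = 3050 mm.
Total = 30096 + 9000 + 3050 = 42146 mm.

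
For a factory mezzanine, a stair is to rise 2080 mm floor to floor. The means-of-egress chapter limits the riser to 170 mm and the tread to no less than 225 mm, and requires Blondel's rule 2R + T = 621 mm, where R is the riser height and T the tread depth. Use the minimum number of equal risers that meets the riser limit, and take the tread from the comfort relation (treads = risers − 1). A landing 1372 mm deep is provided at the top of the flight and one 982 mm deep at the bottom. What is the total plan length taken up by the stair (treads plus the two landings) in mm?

⌈2080/170⌉ = 13 risers.
Riser R = 2080 / 13 = 160 mm, within the 170 mm limit.
Tread T = 621 − 2 × 160 = 301 mm (≥ 225 mm).
Treads = 13 − 1 = 12; going = 12 × 301 = 3612 mm.
Enclosure = 3612 + 1372 + 982 = 5966 mm.

5966 mm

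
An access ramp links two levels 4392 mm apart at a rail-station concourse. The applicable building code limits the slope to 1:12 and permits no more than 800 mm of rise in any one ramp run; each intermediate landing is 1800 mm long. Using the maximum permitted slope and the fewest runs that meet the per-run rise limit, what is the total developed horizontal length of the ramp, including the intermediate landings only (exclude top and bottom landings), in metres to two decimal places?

4392 / 800 = 5.490 → round up to 6 ramp runs. That means 5 intermediate landings.
Ramp run (horizontal) at 1:12: 4392 × 12 = 52704 mm.
5 intermediate landings contribute 5 × 1800 = 9000 mm.
Total developed length = 52704 + 9000 = 61704 mm.
= 61.70 m.

61.70 m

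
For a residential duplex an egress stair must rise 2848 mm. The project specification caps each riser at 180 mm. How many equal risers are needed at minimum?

16 risers

2848 / 180 = 15.822 → round up to 16 risers.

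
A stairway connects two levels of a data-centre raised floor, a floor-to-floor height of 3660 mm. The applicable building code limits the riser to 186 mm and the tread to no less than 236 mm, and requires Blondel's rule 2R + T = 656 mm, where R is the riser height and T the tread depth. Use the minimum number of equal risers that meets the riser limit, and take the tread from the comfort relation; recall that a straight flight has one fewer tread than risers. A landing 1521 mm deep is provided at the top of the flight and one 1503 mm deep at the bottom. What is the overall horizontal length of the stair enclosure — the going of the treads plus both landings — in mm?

⌈3660/186⌉ = 20 risers.
Each riser is 3660/20 = 183 mm (≤ 186 mm).
From 2R + T = 656: T = 656 − 366 = 290 mm.
Treads = 20 − 1 = 19; going = 19 × 290 = 5510 mm.
Enclosure = 5510 + 1521 + 1503 = 8534 mm.

8534 mm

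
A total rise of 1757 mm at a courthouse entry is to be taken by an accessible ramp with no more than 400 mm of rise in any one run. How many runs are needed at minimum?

5 runs

At most 400 each: 1757/400 = 4.39, giving 5 ramp runs.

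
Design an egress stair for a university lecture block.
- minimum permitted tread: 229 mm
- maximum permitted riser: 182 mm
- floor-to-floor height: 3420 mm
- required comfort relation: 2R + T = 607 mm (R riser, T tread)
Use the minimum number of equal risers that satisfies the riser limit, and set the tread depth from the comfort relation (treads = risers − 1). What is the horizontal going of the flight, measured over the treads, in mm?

⌈3420/182⌉ = 19 risers.
Each riser is 3420/19 = 180 mm (≤ 182 mm).
Tread T = 607 − 2 × 180 = 247 mm (≥ 229 mm).
Going = (19 − 1) × 247 = 4446 mm.

4446 mm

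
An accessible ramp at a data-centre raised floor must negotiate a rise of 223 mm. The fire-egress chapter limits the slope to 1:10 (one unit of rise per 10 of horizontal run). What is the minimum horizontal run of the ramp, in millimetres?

At 1:10 the run is 10 × 223 = 2230 mm.

2230 mm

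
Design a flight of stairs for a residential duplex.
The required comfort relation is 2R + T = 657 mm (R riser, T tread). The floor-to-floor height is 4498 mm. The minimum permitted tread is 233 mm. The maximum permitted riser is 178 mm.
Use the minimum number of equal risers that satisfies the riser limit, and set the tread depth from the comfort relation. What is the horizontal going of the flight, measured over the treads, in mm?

4498 / 178 = 25.27, so 26 risers are needed.
Each riser is 4498/26 = 173 mm (≤ 178 mm).
Tread T = 657 − 2 × 173 = 311 mm (≥ 233 mm).
Going = (26 − 1) × 311 = 7775 mm.

7775 mm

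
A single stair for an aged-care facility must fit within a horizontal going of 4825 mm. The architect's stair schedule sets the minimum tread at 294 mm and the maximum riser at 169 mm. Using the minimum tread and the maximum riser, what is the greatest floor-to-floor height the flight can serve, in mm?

Treads that fit: ⌊4825 / 294⌋ = 16.
Risers = treads + 1 = 17.
Maximum height = 17 × 169 = 2873 mm.

2873 mm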